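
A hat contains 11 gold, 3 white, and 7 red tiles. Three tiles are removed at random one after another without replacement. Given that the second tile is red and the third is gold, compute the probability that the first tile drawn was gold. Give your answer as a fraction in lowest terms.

10/19

P(first=gold and the second tile is red and the third is gold) = (11/21)·(7/20)·(10/19) = 11/114.
P(E) = Σ over first color = 11/114 + 11/380 + 11/190 = 11/60.
By Bayes, P(first=gold | E) = 11/114 / 11/60 = 10/19 ≈ 0.5263.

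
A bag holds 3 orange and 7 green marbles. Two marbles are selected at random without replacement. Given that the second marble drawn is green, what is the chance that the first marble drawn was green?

2/3

P(first=green and the second marble drawn is green) = (7/10)·(6/9) = 7/15.
P(the second marble drawn is green) = Σ over first color = 7/30 + 7/15 = 7/10.
By Bayes, P(first=green | the second marble drawn is green) = 7/15 / 7/10 = 2/3 ≈ 0.6667.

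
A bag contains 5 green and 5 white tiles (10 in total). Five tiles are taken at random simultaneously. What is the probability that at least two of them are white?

113/126

Sum the hypergeometric tail for j = 2,…,5 white tiles.
Favorable = C(5,2)·C(5,3) + C(5,3)·C(5,2) + C(5,4)·C(5,1) + C(5,5)·C(5,0) = 226; total = C(10,5) = 252.
P = 226/252 = 113/126 ≈ 0.8968.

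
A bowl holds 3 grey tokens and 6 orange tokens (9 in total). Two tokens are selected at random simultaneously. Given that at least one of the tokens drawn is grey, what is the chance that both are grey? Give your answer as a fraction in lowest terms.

P(both grey) = C(3,2)/C(9,2) = 1/12; P(at least one grey) = 1 − C(6,2)/C(9,2) = 7/12.
Since 'both grey' ⊆ 'at least one grey', P(both | at least one) = 1/12 / 7/12 = 1/7 ≈ 0.1429.

1/7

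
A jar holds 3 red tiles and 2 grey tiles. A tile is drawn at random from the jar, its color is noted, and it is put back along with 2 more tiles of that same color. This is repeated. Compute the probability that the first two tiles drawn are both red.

After a red draw the jar holds 5 red out of 7.
P = (3/5)·(5/7) = 3/7 ≈ 0.4286.

3/7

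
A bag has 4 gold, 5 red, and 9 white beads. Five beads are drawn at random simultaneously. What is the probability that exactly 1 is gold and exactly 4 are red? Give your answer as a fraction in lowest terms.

Unordered draws without replacement: count favorable combinations over C(18,5).
Favorable = C(4,1) · C(5,4) · C(9,0) = 20; total = C(18,5) = 8568.
P = 20/8568 = 5/2142 ≈ 0.0023.

5/2142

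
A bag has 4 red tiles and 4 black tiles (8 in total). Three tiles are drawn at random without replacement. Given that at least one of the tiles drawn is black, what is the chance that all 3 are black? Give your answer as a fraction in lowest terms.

P(all 3 black) = C(4,3)/C(8,3) = 1/14; P(at least one black) = 1 − C(4,3)/C(8,3) = 13/14.
Since 'all 3 black' ⊆ 'at least one black', P(all 3 | at least one) = 1/14 / 13/14 = 1/13 ≈ 0.0769.

1/13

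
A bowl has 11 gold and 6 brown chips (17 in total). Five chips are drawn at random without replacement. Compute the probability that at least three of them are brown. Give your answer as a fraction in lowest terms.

Sum the hypergeometric tail for j = 3,…,5 brown chips.
Favorable = C(6,3)·C(11,2) + C(6,4)·C(11,1) + C(6,5)·C(11,0) = 1271; total = C(17,5) = 6188.
P = 1271/6188 = 1271/6188 ≈ 0.2054.

1271/6188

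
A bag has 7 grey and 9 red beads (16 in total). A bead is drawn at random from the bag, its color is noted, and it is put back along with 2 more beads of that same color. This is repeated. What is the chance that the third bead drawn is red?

Sum over the four possibilities for the first two draws (red/not-red each), tracking how the red count and total change by +2 per draw.
P(third is red) = 9/16 ≈ 0.5625. (In a Pólya urn every draw has the same marginal probability 9/16.)

9/16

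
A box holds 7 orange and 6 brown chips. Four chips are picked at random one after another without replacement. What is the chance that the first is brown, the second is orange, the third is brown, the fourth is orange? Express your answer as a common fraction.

21/286

Multiply the conditional probability of each draw in order, without replacement, so each draw removes one from its color and from the total.
P = (6/13) · (7/12) · (5/11) · (6/10) = 21/286 ≈ 0.0734.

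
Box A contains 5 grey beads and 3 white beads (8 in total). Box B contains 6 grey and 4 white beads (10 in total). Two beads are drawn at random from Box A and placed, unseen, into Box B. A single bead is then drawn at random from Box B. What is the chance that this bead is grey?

Condition on how many of the transferred beads are grey (from Box A: 5 grey of 8; then Box B has 12 total).
  0 grey: C(5,0)C(3,2)/C(8,2) = 3/28; then P = 6/12
  1 grey: C(5,1)C(3,1)/C(8,2) = 15/28; then P = 7/12
  2 grey: C(5,2)C(3,0)/C(8,2) = 5/14; then P = 8/12
P(grey from Box B) = 29/48 ≈ 0.6042.

29/48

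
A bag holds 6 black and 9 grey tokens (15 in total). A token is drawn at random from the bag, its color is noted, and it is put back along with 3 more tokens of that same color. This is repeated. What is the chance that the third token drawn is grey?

3/5

Sum over the four possibilities for the first two draws (grey/not-grey each), tracking how the grey count and total change by +3 per draw.
P(third is grey) = 3/5 ≈ 0.6000. (In a Pólya urn every draw has the same marginal probability 9/15.)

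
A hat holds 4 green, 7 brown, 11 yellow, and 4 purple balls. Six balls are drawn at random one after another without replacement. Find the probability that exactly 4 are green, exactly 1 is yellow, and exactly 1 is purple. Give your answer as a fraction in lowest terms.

Unordered draws without replacement: count favorable combinations over C(26,6).
Favorable = C(4,4) · C(7,0) · C(11,1) · C(4,1) = 44; total = C(26,6) = 230230.
P = 44/230230 = 2/10465 ≈ 0.0002.

2/10465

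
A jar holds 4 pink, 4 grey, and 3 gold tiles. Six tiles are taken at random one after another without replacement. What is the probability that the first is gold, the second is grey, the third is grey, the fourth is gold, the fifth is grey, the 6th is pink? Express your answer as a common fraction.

Multiply the conditional probability of each draw in order, without replacement, so each draw removes one from its color and from the total.
P = (3/11) · (4/10) · (3/9) · (2/8) · (2/7) · (4/6) = 2/1155 ≈ 0.0017.

2/1155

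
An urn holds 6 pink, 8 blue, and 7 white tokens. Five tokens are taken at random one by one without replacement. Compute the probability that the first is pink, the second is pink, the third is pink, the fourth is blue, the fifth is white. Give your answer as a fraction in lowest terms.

8/2907

Multiply the conditional probability of each draw in order, without replacement, so each draw removes one from its color and from the total.
P = (6/21) · (5/20) · (4/19) · (8/18) · (7/17) = 8/2907 ≈ 0.0028.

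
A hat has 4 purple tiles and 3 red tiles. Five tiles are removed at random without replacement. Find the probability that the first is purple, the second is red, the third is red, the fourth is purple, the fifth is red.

Multiply the conditional probability of each draw in order, without replacement, so each draw removes one from its color and from the total.
P = (4/7) · (3/6) · (2/5) · (3/4) · (1/3) = 1/35 ≈ 0.0286.

1/35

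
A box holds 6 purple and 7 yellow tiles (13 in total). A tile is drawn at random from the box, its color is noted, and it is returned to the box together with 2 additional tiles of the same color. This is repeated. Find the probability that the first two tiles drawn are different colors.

Either yellow then purple, or purple then yellow; after the first draw the total is 15.
P = (7/13)·(6/15) + (6/13)·(7/15) = 28/65 ≈ 0.4308.

28/65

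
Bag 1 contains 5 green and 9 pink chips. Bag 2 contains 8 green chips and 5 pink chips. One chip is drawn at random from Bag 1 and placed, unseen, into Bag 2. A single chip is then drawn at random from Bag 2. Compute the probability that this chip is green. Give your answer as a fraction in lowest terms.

Condition on how many of the transferred chips are green (from Bag 1: 5 green of 14; then Bag 2 has 14 total).
  0 green: C(5,0)C(9,1)/C(14,1) = 9/14; then P = 8/14
  1 green: C(5,1)C(9,0)/C(14,1) = 5/14; then P = 9/14
P(green from Bag 2) = 117/196 ≈ 0.5969.

117/196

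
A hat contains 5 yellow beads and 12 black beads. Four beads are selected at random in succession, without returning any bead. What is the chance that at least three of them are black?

319/476

Sum the hypergeometric tail for j = 3,…,4 black beads.
Favorable = C(12,3)·C(5,1) + C(12,4)·C(5,0) = 1595; total = C(17,4) = 2380.
P = 1595/2380 = 319/476 ≈ 0.6702.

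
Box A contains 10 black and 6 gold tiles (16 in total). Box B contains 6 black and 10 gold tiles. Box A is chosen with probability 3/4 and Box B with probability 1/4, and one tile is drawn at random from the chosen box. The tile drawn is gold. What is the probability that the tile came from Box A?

P(gold | Box A) = 3/8; P(gold | Box B) = 5/8.
P(gold) = 3/4·3/8 + 1/4·5/8 = 7/16.
By Bayes' rule, P(Box A | gold) = 9/32 / 7/16 = 9/14 ≈ 0.6429.

9/14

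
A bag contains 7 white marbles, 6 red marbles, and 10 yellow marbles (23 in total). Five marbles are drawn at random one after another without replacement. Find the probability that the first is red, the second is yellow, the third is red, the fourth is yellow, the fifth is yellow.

180/33649

Multiply the conditional probability of each draw in order, without replacement, so each draw removes one from its color and from the total.
P = (6/23) · (10/22) · (5/21) · (9/20) · (8/19) = 180/33649 ≈ 0.0053.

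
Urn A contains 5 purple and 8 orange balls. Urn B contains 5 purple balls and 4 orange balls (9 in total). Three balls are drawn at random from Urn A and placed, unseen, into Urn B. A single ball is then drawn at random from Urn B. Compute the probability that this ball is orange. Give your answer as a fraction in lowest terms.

Condition on how many of the transferred balls are orange (from Urn A: 8 orange of 13; then Urn B has 12 total).
  0 orange: C(8,0)C(5,3)/C(13,3) = 5/143; then P = 4/12
  1 orange: C(8,1)C(5,2)/C(13,3) = 40/143; then P = 5/12
  2 orange: C(8,2)C(5,1)/C(13,3) = 70/143; then P = 6/12
  3 orange: C(8,3)C(5,0)/C(13,3) = 28/143; then P = 7/12
P(orange from Urn B) = 19/39 ≈ 0.4872.

19/39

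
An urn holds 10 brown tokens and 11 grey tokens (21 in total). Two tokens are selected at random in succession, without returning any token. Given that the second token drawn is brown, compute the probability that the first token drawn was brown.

9/20

P(first=brown and the second token drawn is brown) = (10/21)·(9/20) = 3/14.
P(the second token drawn is brown) = Σ over first color = 3/14 + 11/42 = 10/21.
By Bayes, P(first=brown | the second token drawn is brown) = 3/14 / 10/21 = 9/20 ≈ 0.4500.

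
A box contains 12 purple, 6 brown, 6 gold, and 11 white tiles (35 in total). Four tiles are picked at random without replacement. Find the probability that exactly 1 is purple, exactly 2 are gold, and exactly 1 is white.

9/238

Unordered draws without replacement: count favorable combinations over C(35,4).
Favorable = C(12,1) · C(6,0) · C(6,2) · C(11,1) = 1980; total = C(35,4) = 52360.
P = 1980/52360 = 9/238 ≈ 0.0378.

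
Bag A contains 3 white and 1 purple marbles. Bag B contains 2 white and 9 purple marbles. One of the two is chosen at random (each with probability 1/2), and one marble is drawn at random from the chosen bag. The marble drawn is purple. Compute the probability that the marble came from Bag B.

P(purple | Bag A) = 1/4; P(purple | Bag B) = 9/11.
P(purple) = 1/2·1/4 + 1/2·9/11 = 47/88.
By Bayes' rule, P(Bag B | purple) = 9/22 / 47/88 = 36/47 ≈ 0.7660.

36/47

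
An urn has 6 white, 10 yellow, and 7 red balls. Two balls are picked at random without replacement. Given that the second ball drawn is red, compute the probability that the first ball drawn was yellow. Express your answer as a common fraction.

5/11

P(first=yellow and the second ball drawn is red) = (10/23)·(7/22) = 35/253.
P(the second ball drawn is red) = Σ over first color = 21/253 + 35/253 + 21/253 = 7/23.
By Bayes, P(first=yellow | the second ball drawn is red) = 35/253 / 7/23 = 5/11 ≈ 0.4545.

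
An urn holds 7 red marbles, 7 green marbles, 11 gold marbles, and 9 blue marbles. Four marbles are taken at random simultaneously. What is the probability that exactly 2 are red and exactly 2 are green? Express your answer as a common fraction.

Unordered draws without replacement: count favorable combinations over C(34,4).
Favorable = C(7,2) · C(7,2) · C(11,0) · C(9,0) = 441; total = C(34,4) = 46376.
P = 441/46376 = 441/46376 ≈ 0.0095.

441/46376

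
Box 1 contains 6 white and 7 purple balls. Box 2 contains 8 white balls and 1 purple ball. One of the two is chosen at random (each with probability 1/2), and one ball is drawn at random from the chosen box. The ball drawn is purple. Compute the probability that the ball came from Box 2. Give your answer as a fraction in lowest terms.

P(purple | Box 1) = 7/13; P(purple | Box 2) = 1/9.
P(purple) = 1/2·7/13 + 1/2·1/9 = 38/117.
By Bayes' rule, P(Box 2 | purple) = 1/18 / 38/117 = 13/76 ≈ 0.1711.

13/76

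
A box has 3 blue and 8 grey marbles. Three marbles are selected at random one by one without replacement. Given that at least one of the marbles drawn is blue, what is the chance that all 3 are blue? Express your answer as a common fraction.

P(all 3 blue) = C(3,3)/C(11,3) = 1/165; P(at least one blue) = 1 − C(8,3)/C(11,3) = 109/165.
Since 'all 3 blue' ⊆ 'at least one blue', P(all 3 | at least one) = 1/165 / 109/165 = 1/109 ≈ 0.0092.

1/109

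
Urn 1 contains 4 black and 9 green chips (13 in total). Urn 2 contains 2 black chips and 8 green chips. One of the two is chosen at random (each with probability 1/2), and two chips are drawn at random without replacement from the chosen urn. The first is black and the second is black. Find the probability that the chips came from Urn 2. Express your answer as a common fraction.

P(E | Urn 1) = 1/13; P(E | Urn 2) = 1/45.
P(E) = 1/2·1/13 + 1/2·1/45 = 29/585.
By Bayes' rule, P(Urn 2 | E) = 1/90 / 29/585 = 13/58 ≈ 0.2241.

13/58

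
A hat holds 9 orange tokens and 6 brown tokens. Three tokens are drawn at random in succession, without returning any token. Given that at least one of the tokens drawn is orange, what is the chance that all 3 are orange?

P(all 3 orange) = C(9,3)/C(15,3) = 12/65; P(at least one orange) = 1 − C(6,3)/C(15,3) = 87/91.
Since 'all 3 orange' ⊆ 'at least one orange', P(all 3 | at least one) = 12/65 / 87/91 = 28/145 ≈ 0.1931.

28/145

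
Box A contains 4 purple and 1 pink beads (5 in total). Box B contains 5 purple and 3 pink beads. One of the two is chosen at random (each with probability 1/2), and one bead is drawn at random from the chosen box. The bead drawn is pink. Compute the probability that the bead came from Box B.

15/23

P(pink | Box A) = 1/5; P(pink | Box B) = 3/8.
P(pink) = 1/2·1/5 + 1/2·3/8 = 23/80.
By Bayes' rule, P(Box B | pink) = 3/16 / 23/80 = 15/23 ≈ 0.6522.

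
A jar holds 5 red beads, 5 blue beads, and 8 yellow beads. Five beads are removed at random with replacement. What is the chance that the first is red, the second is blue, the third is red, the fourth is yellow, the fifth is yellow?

Multiply the conditional probability of each draw in order, with replacement (the composition resets each draw).
P = (5/18) · (5/18) · (5/18) · (8/18) · (8/18) = 250/59049 ≈ 0.0042.

250/59049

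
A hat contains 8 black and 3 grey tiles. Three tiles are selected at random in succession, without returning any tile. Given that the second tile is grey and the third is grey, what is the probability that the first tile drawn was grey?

1/9

P(first=grey and the second tile is grey and the third is grey) = (3/11)·(2/10)·(1/9) = 1/165.
P(E) = Σ over first color = 8/165 + 1/165 = 3/55.
By Bayes, P(first=grey | E) = 1/165 / 3/55 = 1/9 ≈ 0.1111.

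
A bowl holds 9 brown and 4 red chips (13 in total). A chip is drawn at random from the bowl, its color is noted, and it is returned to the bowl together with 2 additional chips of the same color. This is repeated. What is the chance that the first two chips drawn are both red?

After a red draw the bowl holds 6 red out of 15.
P = (4/13)·(6/15) = 8/65 ≈ 0.1231.

8/65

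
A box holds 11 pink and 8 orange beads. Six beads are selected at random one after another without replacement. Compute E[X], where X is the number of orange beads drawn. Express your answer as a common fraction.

48/19

By linearity of expectation, E[X] = Σ P(draw i is orange); by symmetry each draw (even without replacement) has P(orange) = 8/19.
E[X] = 6 · 8/19 = 48/19 ≈ 2.5263.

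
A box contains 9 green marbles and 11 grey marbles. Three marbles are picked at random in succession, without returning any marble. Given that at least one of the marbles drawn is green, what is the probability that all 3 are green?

P(all 3 green) = C(9,3)/C(20,3) = 7/95; P(at least one green) = 1 − C(11,3)/C(20,3) = 65/76.
Since 'all 3 green' ⊆ 'at least one green', P(all 3 | at least one) = 7/95 / 65/76 = 28/325 ≈ 0.0862.

28/325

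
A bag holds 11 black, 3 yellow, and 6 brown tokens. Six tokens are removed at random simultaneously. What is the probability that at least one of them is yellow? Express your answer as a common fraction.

194/285

Use the complement: P(at least one yellow) = 1 − P(no yellow).
P(none) = C(17,6)/C(20,6) = 12376/38760.
So P = 1 − 12376/38760 = 194/285 ≈ 0.6807.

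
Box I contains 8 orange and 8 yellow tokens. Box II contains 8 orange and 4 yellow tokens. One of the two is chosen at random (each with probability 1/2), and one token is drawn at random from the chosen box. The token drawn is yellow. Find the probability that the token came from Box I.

P(yellow | Box I) = 1/2; P(yellow | Box II) = 1/3.
P(yellow) = 1/2·1/2 + 1/2·1/3 = 5/12.
By Bayes' rule, P(Box I | yellow) = 1/4 / 5/12 = 3/5 ≈ 0.6000.

3/5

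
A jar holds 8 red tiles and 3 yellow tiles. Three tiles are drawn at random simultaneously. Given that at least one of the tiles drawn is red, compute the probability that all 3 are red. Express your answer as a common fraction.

14/41

P(all 3 red) = C(8,3)/C(11,3) = 56/165; P(at least one red) = 1 − C(3,3)/C(11,3) = 164/165.
Since 'all 3 red' ⊆ 'at least one red', P(all 3 | at least one) = 56/165 / 164/165 = 14/41 ≈ 0.3415.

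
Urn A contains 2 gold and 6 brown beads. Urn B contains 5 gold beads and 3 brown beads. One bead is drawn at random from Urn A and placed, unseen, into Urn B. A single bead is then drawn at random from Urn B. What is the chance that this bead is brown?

5/12

Condition on how many of the transferred beads are brown (from Urn A: 6 brown of 8; then Urn B has 9 total).
  0 brown: C(6,0)C(2,1)/C(8,1) = 1/4; then P = 3/9
  1 brown: C(6,1)C(2,0)/C(8,1) = 3/4; then P = 4/9
P(brown from Urn B) = 5/12 ≈ 0.4167.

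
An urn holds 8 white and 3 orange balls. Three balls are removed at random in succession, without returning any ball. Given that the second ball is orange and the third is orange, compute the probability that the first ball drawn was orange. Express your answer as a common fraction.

P(first=orange and the second ball is orange and the third is orange) = (3/11)·(2/10)·(1/9) = 1/165.
P(E) = Σ over first color = 8/165 + 1/165 = 3/55.
By Bayes, P(first=orange | E) = 1/165 / 3/55 = 1/9 ≈ 0.1111.

1/9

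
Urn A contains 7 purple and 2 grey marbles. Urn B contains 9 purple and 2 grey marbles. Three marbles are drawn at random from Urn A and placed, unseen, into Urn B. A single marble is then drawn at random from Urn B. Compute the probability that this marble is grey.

Condition on how many of the transferred marbles are grey (from Urn A: 2 grey of 9; then Urn B has 14 total).
  0 grey: C(2,0)C(7,3)/C(9,3) = 5/12; then P = 2/14
  1 grey: C(2,1)C(7,2)/C(9,3) = 1/2; then P = 3/14
  2 grey: C(2,2)C(7,1)/C(9,3) = 1/12; then P = 4/14
P(grey from Urn B) = 4/21 ≈ 0.1905.

4/21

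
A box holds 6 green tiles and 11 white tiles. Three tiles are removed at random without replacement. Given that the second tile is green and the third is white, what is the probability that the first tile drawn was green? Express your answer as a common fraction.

P(first=green and the second tile is green and the third is white) = (6/17)·(5/16)·(11/15) = 11/136.
P(E) = Σ over first color = 11/136 + 11/68 = 33/136.
By Bayes, P(first=green | E) = 11/136 / 33/136 = 1/3 ≈ 0.3333.

1/3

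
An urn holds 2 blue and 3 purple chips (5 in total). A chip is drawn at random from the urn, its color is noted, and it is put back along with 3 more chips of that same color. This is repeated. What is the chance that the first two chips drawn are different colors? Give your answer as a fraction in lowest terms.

Either purple then blue, or blue then purple; after the first draw the total is 8.
P = (3/5)·(2/8) + (2/5)·(3/8) = 3/10 ≈ 0.3000.

3/10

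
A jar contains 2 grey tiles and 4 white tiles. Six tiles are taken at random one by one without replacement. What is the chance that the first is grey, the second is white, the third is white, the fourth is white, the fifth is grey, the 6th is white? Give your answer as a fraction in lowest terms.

1/15

Multiply the conditional probability of each draw in order, without replacement, so each draw removes one from its color and from the total.
P = (2/6) · (4/5) · (3/4) · (2/3) · (1/2) · (1/1) = 1/15 ≈ 0.0667.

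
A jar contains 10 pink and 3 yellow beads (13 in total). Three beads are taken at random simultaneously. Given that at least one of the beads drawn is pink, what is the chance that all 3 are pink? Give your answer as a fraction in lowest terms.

P(all 3 pink) = C(10,3)/C(13,3) = 60/143; P(at least one pink) = 1 − C(3,3)/C(13,3) = 285/286.
Since 'all 3 pink' ⊆ 'at least one pink', P(all 3 | at least one) = 60/143 / 285/286 = 8/19 ≈ 0.4211.

8/19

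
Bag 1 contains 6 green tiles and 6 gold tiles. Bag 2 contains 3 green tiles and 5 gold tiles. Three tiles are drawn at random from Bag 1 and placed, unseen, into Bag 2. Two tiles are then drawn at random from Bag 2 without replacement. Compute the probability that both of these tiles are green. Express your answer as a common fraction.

Condition on how many of the transferred tiles are green (from Bag 1: 6 green of 12; then Bag 2 has 11 total).
  0 green: C(6,0)C(6,3)/C(12,3) = 1/11; then P = C(3,2)/C(11,2) = 3/55
  1 green: C(6,1)C(6,2)/C(12,3) = 9/22; then P = C(4,2)/C(11,2) = 6/55
  2 green: C(6,2)C(6,1)/C(12,3) = 9/22; then P = C(5,2)/C(11,2) = 2/11
  3 green: C(6,3)C(6,0)/C(12,3) = 1/11; then P = C(6,2)/C(11,2) = 3/11
P(both green) = 18/121 ≈ 0.1488.

18/121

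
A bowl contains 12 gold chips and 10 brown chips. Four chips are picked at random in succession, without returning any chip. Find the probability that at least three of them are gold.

7/19

Sum the hypergeometric tail for j = 3,…,4 gold chips.
Favorable = C(12,3)·C(10,1) + C(12,4)·C(10,0) = 2695; total = C(22,4) = 7315.
P = 2695/7315 = 7/19 ≈ 0.3684.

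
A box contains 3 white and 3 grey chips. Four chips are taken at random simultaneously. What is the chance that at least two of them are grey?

4/5

Sum the hypergeometric tail for j = 2,…,3 grey chips.
Favorable = C(3,2)·C(3,2) + C(3,3)·C(3,1) = 12; total = C(6,4) = 15.
P = 12/15 = 4/5 ≈ 0.8000.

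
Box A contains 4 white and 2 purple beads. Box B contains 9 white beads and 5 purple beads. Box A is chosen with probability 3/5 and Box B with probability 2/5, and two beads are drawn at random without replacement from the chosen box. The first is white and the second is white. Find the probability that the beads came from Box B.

P(E | Box A) = 2/5; P(E | Box B) = 36/91.
P(E) = 3/5·2/5 + 2/5·36/91 = 906/2275.
By Bayes' rule, P(Box B | E) = 72/455 / 906/2275 = 60/151 ≈ 0.3974.

60/151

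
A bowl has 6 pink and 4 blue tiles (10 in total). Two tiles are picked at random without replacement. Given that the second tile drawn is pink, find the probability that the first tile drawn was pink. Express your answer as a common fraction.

5/9

P(first=pink and the second tile drawn is pink) = (6/10)·(5/9) = 1/3.
P(the second tile drawn is pink) = Σ over first color = 1/3 + 4/15 = 3/5.
By Bayes, P(first=pink | the second tile drawn is pink) = 1/3 / 3/5 = 5/9 ≈ 0.5556.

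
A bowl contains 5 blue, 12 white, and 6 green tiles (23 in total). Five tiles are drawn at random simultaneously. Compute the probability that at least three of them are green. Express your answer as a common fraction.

Sum the hypergeometric tail for j = 3,…,5 green tiles.
Favorable = C(6,3)·C(17,2) + C(6,4)·C(17,1) + C(6,5)·C(17,0) = 2981; total = C(23,5) = 33649.
P = 2981/33649 = 271/3059 ≈ 0.0886.

271/3059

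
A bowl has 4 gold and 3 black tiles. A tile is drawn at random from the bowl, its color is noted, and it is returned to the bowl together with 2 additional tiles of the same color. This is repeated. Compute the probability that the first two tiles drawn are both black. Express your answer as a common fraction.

After a black draw the bowl holds 5 black out of 9.
P = (3/7)·(5/9) = 5/21 ≈ 0.2381.

5/21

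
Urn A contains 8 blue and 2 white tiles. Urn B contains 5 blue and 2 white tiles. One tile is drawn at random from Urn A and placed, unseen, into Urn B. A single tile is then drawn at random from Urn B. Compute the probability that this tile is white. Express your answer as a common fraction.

11/40

Condition on how many of the transferred tiles are white (from Urn A: 2 white of 10; then Urn B has 8 total).
  0 white: C(2,0)C(8,1)/C(10,1) = 4/5; then P = 2/8
  1 white: C(2,1)C(8,0)/C(10,1) = 1/5; then P = 3/8
P(white from Urn B) = 11/40 ≈ 0.2750.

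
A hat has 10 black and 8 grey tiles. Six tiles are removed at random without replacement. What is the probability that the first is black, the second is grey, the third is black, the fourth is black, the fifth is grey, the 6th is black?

Multiply the conditional probability of each draw in order, without replacement, so each draw removes one from its color and from the total.
P = (10/18) · (8/17) · (9/16) · (8/15) · (7/14) · (7/13) = 14/663 ≈ 0.0211.

14/663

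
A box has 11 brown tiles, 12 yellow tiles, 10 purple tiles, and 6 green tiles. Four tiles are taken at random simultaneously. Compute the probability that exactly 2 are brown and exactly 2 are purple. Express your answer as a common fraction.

Unordered draws without replacement: count favorable combinations over C(39,4).
Favorable = C(11,2) · C(12,0) · C(10,2) · C(6,0) = 2475; total = C(39,4) = 82251.
P = 2475/82251 = 275/9139 ≈ 0.0301.

275/9139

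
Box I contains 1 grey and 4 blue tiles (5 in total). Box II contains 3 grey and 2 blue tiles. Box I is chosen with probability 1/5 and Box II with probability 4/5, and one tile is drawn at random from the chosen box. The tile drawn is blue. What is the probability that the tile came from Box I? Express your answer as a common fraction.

1/3

P(blue | Box I) = 4/5; P(blue | Box II) = 2/5.
P(blue) = 1/5·4/5 + 4/5·2/5 = 12/25.
By Bayes' rule, P(Box I | blue) = 4/25 / 12/25 = 1/3 ≈ 0.3333.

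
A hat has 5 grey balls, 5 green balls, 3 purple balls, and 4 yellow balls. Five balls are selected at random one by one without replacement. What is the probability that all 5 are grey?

Unordered draws without replacement: count favorable combinations over C(17,5).
Favorable = C(5,5) · C(5,0) · C(3,0) · C(4,0) = 1; total = C(17,5) = 6188.
P = 1/6188 = 1/6188 ≈ 0.0002.

1/6188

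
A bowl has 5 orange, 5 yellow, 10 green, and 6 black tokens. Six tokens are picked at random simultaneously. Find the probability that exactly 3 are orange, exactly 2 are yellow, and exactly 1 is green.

100/23023

Unordered draws without replacement: count favorable combinations over C(26,6).
Favorable = C(5,3) · C(5,2) · C(10,1) · C(6,0) = 1000; total = C(26,6) = 230230.
P = 1000/230230 = 100/23023 ≈ 0.0043.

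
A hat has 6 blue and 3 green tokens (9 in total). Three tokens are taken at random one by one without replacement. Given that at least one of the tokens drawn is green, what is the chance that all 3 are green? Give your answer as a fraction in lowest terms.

P(all 3 green) = C(3,3)/C(9,3) = 1/84; P(at least one green) = 1 − C(6,3)/C(9,3) = 16/21.
Since 'all 3 green' ⊆ 'at least one green', P(all 3 | at least one) = 1/84 / 16/21 = 1/64 ≈ 0.0156.

1/64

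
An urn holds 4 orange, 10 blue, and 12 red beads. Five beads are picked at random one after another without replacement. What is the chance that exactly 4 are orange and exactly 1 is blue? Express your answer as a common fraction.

Unordered draws without replacement: count favorable combinations over C(26,5).
Favorable = C(4,4) · C(10,1) · C(12,0) = 10; total = C(26,5) = 65780.
P = 10/65780 = 1/6578 ≈ 0.0002.

1/6578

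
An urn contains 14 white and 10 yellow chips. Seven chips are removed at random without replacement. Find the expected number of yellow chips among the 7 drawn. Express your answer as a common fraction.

By linearity of expectation, E[X] = Σ P(draw i is yellow); by symmetry each draw (even without replacement) has P(yellow) = 10/24.
E[X] = 7 · 10/24 = 35/12 ≈ 2.9167.

35/12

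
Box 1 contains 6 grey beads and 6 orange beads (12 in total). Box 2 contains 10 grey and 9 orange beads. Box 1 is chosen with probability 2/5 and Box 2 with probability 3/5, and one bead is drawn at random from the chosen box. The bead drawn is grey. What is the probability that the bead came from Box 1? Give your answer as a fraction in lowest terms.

P(grey | Box 1) = 1/2; P(grey | Box 2) = 10/19.
P(grey) = 2/5·1/2 + 3/5·10/19 = 49/95.
By Bayes' rule, P(Box 1 | grey) = 1/5 / 49/95 = 19/49 ≈ 0.3878.

19/49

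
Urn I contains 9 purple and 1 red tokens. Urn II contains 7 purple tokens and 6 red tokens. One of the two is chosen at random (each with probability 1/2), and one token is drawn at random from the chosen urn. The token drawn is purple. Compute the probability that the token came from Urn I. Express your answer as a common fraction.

117/187

P(purple | Urn I) = 9/10; P(purple | Urn II) = 7/13.
P(purple) = 1/2·9/10 + 1/2·7/13 = 187/260.
By Bayes' rule, P(Urn I | purple) = 9/20 / 187/260 = 117/187 ≈ 0.6257.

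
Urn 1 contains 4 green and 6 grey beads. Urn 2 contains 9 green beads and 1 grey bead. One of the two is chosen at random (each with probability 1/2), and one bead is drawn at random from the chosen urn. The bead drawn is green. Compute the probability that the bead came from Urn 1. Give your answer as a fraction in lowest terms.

4/13

P(green | Urn 1) = 2/5; P(green | Urn 2) = 9/10.
P(green) = 1/2·2/5 + 1/2·9/10 = 13/20.
By Bayes' rule, P(Urn 1 | green) = 1/5 / 13/20 = 4/13 ≈ 0.3077.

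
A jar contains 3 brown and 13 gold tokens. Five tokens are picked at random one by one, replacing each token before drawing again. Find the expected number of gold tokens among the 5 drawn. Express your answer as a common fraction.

By linearity of expectation, E[X] = Σ P(draw i is gold); each independent draw has P(gold) = 13/16.
E[X] = 5 · 13/16 = 65/16 ≈ 4.0625.

65/16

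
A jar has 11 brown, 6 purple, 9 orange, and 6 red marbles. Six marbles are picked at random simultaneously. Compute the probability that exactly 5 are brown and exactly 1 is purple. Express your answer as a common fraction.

Unordered draws without replacement: count favorable combinations over C(32,6).
Favorable = C(11,5) · C(6,1) · C(9,0) · C(6,0) = 2772; total = C(32,6) = 906192.
P = 2772/906192 = 11/3596 ≈ 0.0031.

11/3596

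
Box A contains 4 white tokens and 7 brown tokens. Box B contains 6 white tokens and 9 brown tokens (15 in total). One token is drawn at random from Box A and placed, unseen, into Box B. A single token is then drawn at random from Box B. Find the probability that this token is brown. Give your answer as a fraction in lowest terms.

Condition on how many of the transferred tokens are brown (from Box A: 7 brown of 11; then Box B has 16 total).
  0 brown: C(7,0)C(4,1)/C(11,1) = 4/11; then P = 9/16
  1 brown: C(7,1)C(4,0)/C(11,1) = 7/11; then P = 10/16
P(brown from Box B) = 53/88 ≈ 0.6023.

53/88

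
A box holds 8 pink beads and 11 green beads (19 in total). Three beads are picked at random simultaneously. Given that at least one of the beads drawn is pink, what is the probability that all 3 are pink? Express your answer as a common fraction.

P(all 3 pink) = C(8,3)/C(19,3) = 56/969; P(at least one pink) = 1 − C(11,3)/C(19,3) = 268/323.
Since 'all 3 pink' ⊆ 'at least one pink', P(all 3 | at least one) = 56/969 / 268/323 = 14/201 ≈ 0.0697.

14/201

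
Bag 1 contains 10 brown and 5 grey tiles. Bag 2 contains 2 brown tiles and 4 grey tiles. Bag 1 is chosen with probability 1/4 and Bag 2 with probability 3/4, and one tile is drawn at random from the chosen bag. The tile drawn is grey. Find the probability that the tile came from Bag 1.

1/7

P(grey | Bag 1) = 1/3; P(grey | Bag 2) = 2/3.
P(grey) = 1/4·1/3 + 3/4·2/3 = 7/12.
By Bayes' rule, P(Bag 1 | grey) = 1/12 / 7/12 = 1/7 ≈ 0.1429.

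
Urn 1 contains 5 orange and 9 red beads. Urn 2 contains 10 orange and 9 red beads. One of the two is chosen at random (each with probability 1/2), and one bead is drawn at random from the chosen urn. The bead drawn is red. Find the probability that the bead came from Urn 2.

14/33

P(red | Urn 1) = 9/14; P(red | Urn 2) = 9/19.
P(red) = 1/2·9/14 + 1/2·9/19 = 297/532.
By Bayes' rule, P(Urn 2 | red) = 9/38 / 297/532 = 14/33 ≈ 0.4242.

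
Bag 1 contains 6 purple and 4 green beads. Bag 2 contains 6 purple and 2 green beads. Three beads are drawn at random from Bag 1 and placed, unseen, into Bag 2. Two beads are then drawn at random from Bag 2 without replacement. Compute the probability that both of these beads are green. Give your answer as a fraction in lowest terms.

19/275

Condition on how many of the transferred beads are green (from Bag 1: 4 green of 10; then Bag 2 has 11 total).
  0 green: C(4,0)C(6,3)/C(10,3) = 1/6; then P = C(2,2)/C(11,2) = 1/55
  1 green: C(4,1)C(6,2)/C(10,3) = 1/2; then P = C(3,2)/C(11,2) = 3/55
  2 green: C(4,2)C(6,1)/C(10,3) = 3/10; then P = C(4,2)/C(11,2) = 6/55
  3 green: C(4,3)C(6,0)/C(10,3) = 1/30; then P = C(5,2)/C(11,2) = 2/11
P(both green) = 19/275 ≈ 0.0691.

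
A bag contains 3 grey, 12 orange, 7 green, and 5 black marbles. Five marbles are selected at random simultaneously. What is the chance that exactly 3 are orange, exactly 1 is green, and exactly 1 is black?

Unordered draws without replacement: count favorable combinations over C(27,5).
Favorable = C(3,0) · C(12,3) · C(7,1) · C(5,1) = 7700; total = C(27,5) = 80730.
P = 7700/80730 = 770/8073 ≈ 0.0954.

770/8073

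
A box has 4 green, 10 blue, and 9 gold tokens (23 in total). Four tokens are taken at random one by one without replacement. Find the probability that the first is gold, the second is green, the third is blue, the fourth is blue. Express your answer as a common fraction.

Multiply the conditional probability of each draw in order, without replacement, so each draw removes one from its color and from the total.
P = (9/23) · (4/22) · (10/21) · (9/20) = 27/1771 ≈ 0.0152.

27/1771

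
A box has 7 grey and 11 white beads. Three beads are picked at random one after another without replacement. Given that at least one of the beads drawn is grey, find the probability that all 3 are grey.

P(all 3 grey) = C(7,3)/C(18,3) = 35/816; P(at least one grey) = 1 − C(11,3)/C(18,3) = 217/272.
Since 'all 3 grey' ⊆ 'at least one grey', P(all 3 | at least one) = 35/816 / 217/272 = 5/93 ≈ 0.0538.

5/93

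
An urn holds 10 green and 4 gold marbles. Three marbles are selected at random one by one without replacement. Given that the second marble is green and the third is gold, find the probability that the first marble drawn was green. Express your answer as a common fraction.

P(first=green and the second marble is green and the third is gold) = (10/14)·(9/13)·(4/12) = 15/91.
P(E) = Σ over first color = 15/91 + 5/91 = 20/91.
By Bayes, P(first=green | E) = 15/91 / 20/91 = 3/4 ≈ 0.7500.

3/4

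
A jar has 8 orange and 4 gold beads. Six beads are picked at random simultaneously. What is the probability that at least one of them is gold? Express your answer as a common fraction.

32/33

Use the complement: P(at least one gold) = 1 − P(no gold).
P(none) = C(8,6)/C(12,6) = 28/924.
So P = 1 − 28/924 = 32/33 ≈ 0.9697.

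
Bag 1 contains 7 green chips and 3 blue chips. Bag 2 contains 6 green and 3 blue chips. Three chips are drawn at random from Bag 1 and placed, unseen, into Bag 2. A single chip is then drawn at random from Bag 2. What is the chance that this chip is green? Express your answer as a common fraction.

Condition on how many of the transferred chips are green (from Bag 1: 7 green of 10; then Bag 2 has 12 total).
  0 green: C(7,0)C(3,3)/C(10,3) = 1/120; then P = 6/12
  1 green: C(7,1)C(3,2)/C(10,3) = 7/40; then P = 7/12
  2 green: C(7,2)C(3,1)/C(10,3) = 21/40; then P = 8/12
  3 green: C(7,3)C(3,0)/C(10,3) = 7/24; then P = 9/12
P(green from Bag 2) = 27/40 ≈ 0.6750.

27/40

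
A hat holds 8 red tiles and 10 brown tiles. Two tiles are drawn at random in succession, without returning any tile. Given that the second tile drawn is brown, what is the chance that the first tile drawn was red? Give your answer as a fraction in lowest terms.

P(first=red and the second tile drawn is brown) = (8/18)·(10/17) = 40/153.
P(the second tile drawn is brown) = Σ over first color = 40/153 + 5/17 = 5/9.
By Bayes, P(first=red | the second tile drawn is brown) = 40/153 / 5/9 = 8/17 ≈ 0.4706.

8/17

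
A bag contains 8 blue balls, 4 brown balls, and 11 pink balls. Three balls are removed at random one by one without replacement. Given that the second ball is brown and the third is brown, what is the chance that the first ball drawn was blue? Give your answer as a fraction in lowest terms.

P(first=blue and the second ball is brown and the third is brown) = (8/23)·(4/22)·(3/21) = 16/1771.
P(E) = Σ over first color = 16/1771 + 4/1771 + 2/161 = 6/253.
By Bayes, P(first=blue | E) = 16/1771 / 6/253 = 8/21 ≈ 0.3810.

8/21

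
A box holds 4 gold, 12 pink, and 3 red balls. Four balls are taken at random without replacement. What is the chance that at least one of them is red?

Use the complement: P(at least one red) = 1 − P(no red).
P(none) = C(16,4)/C(19,4) = 1820/3876.
So P = 1 − 1820/3876 = 514/969 ≈ 0.5304.

514/969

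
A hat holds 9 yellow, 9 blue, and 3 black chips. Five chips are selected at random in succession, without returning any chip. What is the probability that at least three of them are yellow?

Sum the hypergeometric tail for j = 3,…,5 yellow chips.
Favorable = C(9,3)·C(12,2) + C(9,4)·C(12,1) + C(9,5)·C(12,0) = 7182; total = C(21,5) = 20349.
P = 7182/20349 = 6/17 ≈ 0.3529.

6/17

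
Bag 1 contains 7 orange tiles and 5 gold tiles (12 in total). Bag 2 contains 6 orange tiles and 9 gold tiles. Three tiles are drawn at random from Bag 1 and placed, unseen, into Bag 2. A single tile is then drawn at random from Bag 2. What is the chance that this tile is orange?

Condition on how many of the transferred tiles are orange (from Bag 1: 7 orange of 12; then Bag 2 has 18 total).
  0 orange: C(7,0)C(5,3)/C(12,3) = 1/22; then P = 6/18
  1 orange: C(7,1)C(5,2)/C(12,3) = 7/22; then P = 7/18
  2 orange: C(7,2)C(5,1)/C(12,3) = 21/44; then P = 8/18
  3 orange: C(7,3)C(5,0)/C(12,3) = 7/44; then P = 9/18
P(orange from Bag 2) = 31/72 ≈ 0.4306.

31/72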